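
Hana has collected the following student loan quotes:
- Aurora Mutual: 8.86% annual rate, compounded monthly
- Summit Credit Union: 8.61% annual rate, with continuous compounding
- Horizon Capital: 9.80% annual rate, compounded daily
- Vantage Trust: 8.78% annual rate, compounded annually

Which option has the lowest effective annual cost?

Aurora Mutual: (1 + 0.0886/12)^12 − 1 = 9.229%
Summit Credit Union: e^0.0861 − 1 = 8.992%
Horizon Capital: (1 + 0.0980/365)^365 − 1 = 10.295%
Vantage Trust: compounded annually, EAR = 8.780%
The lowest effective annual rate is Vantage Trust at 8.780%.

Vantage Trust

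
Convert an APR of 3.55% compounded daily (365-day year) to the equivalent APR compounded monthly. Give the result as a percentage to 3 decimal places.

3.555%

EAR = (1 + 0.0355/365)^365 − 1 = 0.036136.
Solve (1 + r/12)^12 = 1.036136: r/12 = 1.036136^(1/12) − 1 = 0.002963, so r = 0.035551 = 3.555%.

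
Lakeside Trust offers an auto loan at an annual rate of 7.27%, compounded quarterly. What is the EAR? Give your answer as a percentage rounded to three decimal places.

EAR = (1 + 0.0727/4)^4 − 1.
= 1.074706 − 1 = 7.471%.

7.471%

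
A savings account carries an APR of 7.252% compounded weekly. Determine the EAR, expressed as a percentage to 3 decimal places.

7.516%

EAR = (1 + 0.07252/52)^52 − 1.
= (1 + 0.001395)^52 − 1 = 1.075160 − 1 = 7.516%.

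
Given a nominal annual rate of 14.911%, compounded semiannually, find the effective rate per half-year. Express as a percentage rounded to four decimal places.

7.4555%

With a nominal annual rate compounded semiannually, the periodic rate is the nominal rate divided by 2.
i = 0.14911 / 2 = 0.0745550 = 7.4555%.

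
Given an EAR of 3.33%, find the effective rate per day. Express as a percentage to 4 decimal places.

0.0090%

The per-day rate i satisfies (1 + i)^365 = 1 + 0.0333.
i = 1.0333^(1/365) − 1 = 0.0000898 = 0.0090%.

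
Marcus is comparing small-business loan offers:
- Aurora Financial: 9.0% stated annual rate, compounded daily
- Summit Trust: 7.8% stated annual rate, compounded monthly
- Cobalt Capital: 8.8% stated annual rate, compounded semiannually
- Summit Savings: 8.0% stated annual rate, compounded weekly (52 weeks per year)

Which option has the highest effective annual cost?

Aurora Financial: (1 + 0.090/365)^365 − 1 = 9.416%
Summit Trust: (1 + 0.078/12)^12 − 1 = 8.085%
Cobalt Capital: (1 + 0.088/2)^2 − 1 = 8.994%
Summit Savings: (1 + 0.080/52)^52 − 1 = 8.322%
The highest effective annual rate is Aurora Financial at 9.416%.

Aurora Financial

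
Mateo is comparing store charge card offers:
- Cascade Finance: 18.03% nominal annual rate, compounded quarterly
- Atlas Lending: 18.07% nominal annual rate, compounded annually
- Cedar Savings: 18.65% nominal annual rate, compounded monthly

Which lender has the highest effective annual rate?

Cedar Savings

Cascade Finance: (1 + 0.1803/4)^4 − 1 = 19.286%
Atlas Lending: compounded annually, EAR = 18.070%
Cedar Savings: (1 + 0.1865/12)^12 − 1 = 20.330%
The highest effective annual rate is Cedar Savings at 20.330%.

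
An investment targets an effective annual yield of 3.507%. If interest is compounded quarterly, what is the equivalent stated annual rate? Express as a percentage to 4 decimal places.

3.4618%

(1 + r/4)^4 − 1 = 0.03507, so 1 + r/4 = 1.03507^(1/4).
r/4 = 0.008654, so r = 0.034618 = 3.4618%.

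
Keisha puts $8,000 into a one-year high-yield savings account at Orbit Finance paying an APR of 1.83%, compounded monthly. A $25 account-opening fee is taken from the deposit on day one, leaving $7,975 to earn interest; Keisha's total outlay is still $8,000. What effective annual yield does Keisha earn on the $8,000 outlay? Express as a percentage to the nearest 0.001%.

Value after one year: 7,975 × (1 + 0.0183/12)^12 = 7,975 × 1.018454 = $8,122.17.
Effective yield on the $8,000 outlay: 8,122.17 / 8,000 − 1 = 0.015272 = 1.527%.

1.527%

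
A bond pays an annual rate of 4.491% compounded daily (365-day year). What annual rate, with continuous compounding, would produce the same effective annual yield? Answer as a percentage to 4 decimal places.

EAR = (1 + 0.04491/365)^365 − 1 = 0.045931.
Equivalent continuous rate: r = ln(1 + 0.045931) = 0.044907 = 4.4907%.

4.4907%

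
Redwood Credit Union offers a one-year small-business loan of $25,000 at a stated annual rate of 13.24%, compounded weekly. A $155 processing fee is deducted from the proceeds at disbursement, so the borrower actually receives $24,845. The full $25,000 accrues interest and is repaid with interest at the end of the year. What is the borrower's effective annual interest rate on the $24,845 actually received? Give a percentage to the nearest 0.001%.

Amount owed after one year: 25,000 × (1 + 0.1324/52)^52 = 25,000 × 1.141373 = $28,534.32.
Effective rate on net proceeds: 28,534.32 / 24,845 − 1 = 0.148493 = 14.849%.

14.849%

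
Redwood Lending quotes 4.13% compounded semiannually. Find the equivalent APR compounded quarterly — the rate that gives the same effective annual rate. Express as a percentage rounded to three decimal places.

EAR = (1 + 0.0413/2)^2 − 1 = 0.041726.
Solve (1 + r/4)^4 = 1.041726: r/4 = 1.041726^(1/4) − 1 = 0.010272, so r = 0.041089 = 4.109%.

4.109%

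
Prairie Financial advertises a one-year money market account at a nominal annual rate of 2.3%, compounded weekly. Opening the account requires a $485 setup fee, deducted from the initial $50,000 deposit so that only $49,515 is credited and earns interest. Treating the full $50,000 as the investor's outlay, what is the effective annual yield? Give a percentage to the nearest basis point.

1.33%

Value after one year: 49,515 × (1 + 0.023/52)^52 = 49,515 × 1.023261 = $50,666.79.
Effective yield on the $50,000 outlay: 50,666.79 / 50,000 − 1 = 0.013336 = 1.33%.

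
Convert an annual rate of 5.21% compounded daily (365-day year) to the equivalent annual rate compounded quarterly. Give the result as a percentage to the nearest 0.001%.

5.244%

EAR = (1 + 0.0521/365)^365 − 1 = 0.053477.
Solve (1 + r/4)^4 = 1.053477: r/4 = 1.053477^(1/4) − 1 = 0.013109, so r = 0.052437 = 5.244%.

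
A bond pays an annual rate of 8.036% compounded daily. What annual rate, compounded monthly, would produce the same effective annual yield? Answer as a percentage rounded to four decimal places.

EAR = (1 + 0.08036/365)^365 − 1 = 0.083668.
Solve (1 + r/12)^12 = 1.083668: r/12 = 1.083668^(1/12) − 1 = 0.006718, so r = 0.080621 = 8.0621%.

8.0621%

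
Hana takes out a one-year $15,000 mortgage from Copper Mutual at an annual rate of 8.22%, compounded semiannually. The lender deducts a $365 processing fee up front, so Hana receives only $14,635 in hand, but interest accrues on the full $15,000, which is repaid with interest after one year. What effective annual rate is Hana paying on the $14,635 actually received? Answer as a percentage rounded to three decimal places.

11.092%

Amount owed after one year: 15,000 × (1 + 0.0822/2)^2 = 15,000 × 1.083889 = $16,258.34.
Effective rate on net proceeds: 16,258.34 / 14,635 − 1 = 0.110922 = 11.092%.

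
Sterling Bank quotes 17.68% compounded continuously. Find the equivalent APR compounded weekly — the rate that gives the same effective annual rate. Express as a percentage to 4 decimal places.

17.7101%

EAR under continuous compounding: e^0.1768 − 1 = 0.193392.
Solve (1 + r/52)^52 = 1.193392: r/52 = 1.193392^(1/52) − 1 = 0.003406, so r = 0.177101 = 17.7101%.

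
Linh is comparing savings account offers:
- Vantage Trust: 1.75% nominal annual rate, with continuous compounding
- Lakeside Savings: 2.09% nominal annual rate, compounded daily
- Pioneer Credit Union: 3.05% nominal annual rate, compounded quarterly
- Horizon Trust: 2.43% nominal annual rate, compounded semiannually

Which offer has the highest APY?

Pioneer Credit Union

Vantage Trust: e^0.0175 − 1 = 1.765%
Lakeside Savings: (1 + 0.0209/365)^365 − 1 = 2.112%
Pioneer Credit Union: (1 + 0.0305/4)^4 − 1 = 3.085%
Horizon Trust: (1 + 0.0243/2)^2 − 1 = 2.445%
The highest effective annual rate is Pioneer Credit Union at 3.085%.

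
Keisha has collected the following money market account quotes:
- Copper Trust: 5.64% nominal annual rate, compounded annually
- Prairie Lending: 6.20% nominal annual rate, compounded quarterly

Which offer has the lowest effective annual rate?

Copper Trust

Copper Trust: compounded annually, EAR = 5.640%
Prairie Lending: (1 + 0.0620/4)^4 − 1 = 6.346%
The lowest effective annual rate is Copper Trust at 5.640%.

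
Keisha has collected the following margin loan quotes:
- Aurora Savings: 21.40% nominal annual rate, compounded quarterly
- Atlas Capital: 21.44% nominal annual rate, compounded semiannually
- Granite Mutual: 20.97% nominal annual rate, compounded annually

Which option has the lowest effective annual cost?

Aurora Savings: (1 + 0.2140/4)^4 − 1 = 23.179%
Atlas Capital: (1 + 0.2144/2)^2 − 1 = 22.589%
Granite Mutual: compounded annually, EAR = 20.970%
The lowest effective annual rate is Granite Mutual at 20.970%.

Granite Mutual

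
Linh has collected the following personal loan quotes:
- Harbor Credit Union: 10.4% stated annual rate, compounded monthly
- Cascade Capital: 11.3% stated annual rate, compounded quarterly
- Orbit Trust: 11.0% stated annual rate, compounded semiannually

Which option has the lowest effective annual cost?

Harbor Credit Union: (1 + 0.104/12)^12 − 1 = 10.910%
Cascade Capital: (1 + 0.113/4)^4 − 1 = 11.788%
Orbit Trust: (1 + 0.110/2)^2 − 1 = 11.302%
The lowest effective annual rate is Harbor Credit Union at 10.910%.

Harbor Credit Union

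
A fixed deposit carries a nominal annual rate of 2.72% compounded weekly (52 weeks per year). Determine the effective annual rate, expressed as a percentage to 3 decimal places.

2.757%

EAR = (1 + 0.0272/52)^52 − 1.
= (1 + 0.000523)^52 − 1 = 1.027566 − 1 = 2.757%.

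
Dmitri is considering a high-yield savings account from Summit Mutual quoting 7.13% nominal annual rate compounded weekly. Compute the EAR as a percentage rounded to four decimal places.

EAR = (1 + 0.0713/52)^52 − 1.
= (1 + 0.001371)^52 − 1 = 1.073851 − 1 = 7.3851%.

7.3851%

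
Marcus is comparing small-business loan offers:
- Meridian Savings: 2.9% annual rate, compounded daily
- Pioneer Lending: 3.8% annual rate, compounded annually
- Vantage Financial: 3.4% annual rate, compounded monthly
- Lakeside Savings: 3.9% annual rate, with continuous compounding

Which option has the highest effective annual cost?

Meridian Savings: (1 + 0.029/365)^365 − 1 = 2.942%
Pioneer Lending: compounded annually, EAR = 3.800%
Vantage Financial: (1 + 0.034/12)^12 − 1 = 3.453%
Lakeside Savings: e^0.039 − 1 = 3.977%
The highest effective annual rate is Lakeside Savings at 3.977%.

Lakeside Savings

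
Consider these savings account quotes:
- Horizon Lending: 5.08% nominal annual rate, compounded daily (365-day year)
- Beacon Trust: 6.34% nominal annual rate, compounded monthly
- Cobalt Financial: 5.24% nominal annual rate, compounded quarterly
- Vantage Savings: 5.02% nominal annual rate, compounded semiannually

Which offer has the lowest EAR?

Vantage Savings

Horizon Lending: (1 + 0.0508/365)^365 − 1 = 5.211%
Beacon Trust: (1 + 0.0634/12)^12 − 1 = 6.528%
Cobalt Financial: (1 + 0.0524/4)^4 − 1 = 5.344%
Vantage Savings: (1 + 0.0502/2)^2 − 1 = 5.083%
The lowest effective annual rate is Vantage Savings at 5.083%.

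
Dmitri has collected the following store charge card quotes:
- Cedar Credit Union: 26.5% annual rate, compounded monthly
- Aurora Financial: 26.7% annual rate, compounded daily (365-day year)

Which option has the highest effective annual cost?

Cedar Credit Union: (1 + 0.265/12)^12 − 1 = 29.968%
Aurora Financial: (1 + 0.267/365)^365 − 1 = 30.591%
The highest effective annual rate is Aurora Financial at 30.591%.

Aurora Financial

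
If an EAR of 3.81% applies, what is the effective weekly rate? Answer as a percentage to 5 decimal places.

0.07193%

The per-week rate i satisfies (1 + i)^52 = 1 + 0.0381.
i = 1.0381^(1/52) − 1 = 0.0007193 = 0.07193%.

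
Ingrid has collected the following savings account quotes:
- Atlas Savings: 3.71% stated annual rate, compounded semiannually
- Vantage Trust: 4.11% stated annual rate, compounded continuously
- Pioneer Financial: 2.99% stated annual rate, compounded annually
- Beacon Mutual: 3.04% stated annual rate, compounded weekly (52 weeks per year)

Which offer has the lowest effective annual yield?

Pioneer Financial

Atlas Savings: (1 + 0.0371/2)^2 − 1 = 3.744%
Vantage Trust: e^0.0411 − 1 = 4.196%
Pioneer Financial: compounded annually, EAR = 2.990%
Beacon Mutual: (1 + 0.0304/52)^52 − 1 = 3.086%
The lowest effective annual rate is Pioneer Financial at 2.990%.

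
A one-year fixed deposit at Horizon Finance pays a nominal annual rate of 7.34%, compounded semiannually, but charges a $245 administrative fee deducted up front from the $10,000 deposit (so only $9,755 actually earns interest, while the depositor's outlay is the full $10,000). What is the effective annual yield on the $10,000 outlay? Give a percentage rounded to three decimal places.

4.842%

Value after one year: 9,755 × (1 + 0.0734/2)^2 = 9,755 × 1.074747 = $10,484.16.
Effective yield on the $10,000 outlay: 10,484.16 / 10,000 − 1 = 0.048416 = 4.842%.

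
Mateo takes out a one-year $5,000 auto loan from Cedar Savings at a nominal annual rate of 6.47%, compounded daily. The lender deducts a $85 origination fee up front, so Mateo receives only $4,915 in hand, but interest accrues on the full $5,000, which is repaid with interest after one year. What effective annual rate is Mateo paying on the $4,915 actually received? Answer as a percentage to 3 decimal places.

8.528%

Amount owed after one year: 5,000 × (1 + 0.0647/365)^365 = 5,000 × 1.066833 = $5,334.16.
Effective rate on net proceeds: 5,334.16 / 4,915 − 1 = 0.085283 = 8.528%.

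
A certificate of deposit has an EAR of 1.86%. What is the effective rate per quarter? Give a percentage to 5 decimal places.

The per-quarter rate i satisfies (1 + i)^4 = 1 + 0.0186.
i = 1.0186^(1/4) − 1 = 0.0046179 = 0.46179%.

0.46179%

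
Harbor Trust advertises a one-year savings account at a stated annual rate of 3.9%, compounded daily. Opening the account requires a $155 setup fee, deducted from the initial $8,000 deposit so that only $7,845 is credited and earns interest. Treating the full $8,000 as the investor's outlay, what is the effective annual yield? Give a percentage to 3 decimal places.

1.962%

Value after one year: 7,845 × (1 + 0.039/365)^365 = 7,845 × 1.039768 = $8,156.98.
Effective yield on the $8,000 outlay: 8,156.98 / 8,000 − 1 = 0.019623 = 1.962%.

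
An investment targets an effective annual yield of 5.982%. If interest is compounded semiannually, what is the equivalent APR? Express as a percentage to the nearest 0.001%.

(1 + r/2)^2 − 1 = 0.05982, so 1 + r/2 = 1.05982^(1/2).
r/2 = 0.029476, so r = 0.058951 = 5.895%.

5.895%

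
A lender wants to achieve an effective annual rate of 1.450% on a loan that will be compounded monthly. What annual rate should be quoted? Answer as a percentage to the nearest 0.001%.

(1 + r/12)^12 − 1 = 0.01450, so 1 + r/12 = 1.01450^(1/12).
r/12 = 0.001200, so r = 0.014405 = 1.440%.

1.440%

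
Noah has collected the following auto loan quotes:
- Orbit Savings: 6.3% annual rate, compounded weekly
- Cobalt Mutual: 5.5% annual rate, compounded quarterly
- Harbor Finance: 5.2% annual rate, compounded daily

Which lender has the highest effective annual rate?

Orbit Savings

Orbit Savings: (1 + 0.063/52)^52 − 1 = 6.499%
Cobalt Mutual: (1 + 0.055/4)^4 − 1 = 5.614%
Harbor Finance: (1 + 0.052/365)^365 − 1 = 5.337%
The highest effective annual rate is Orbit Savings at 6.499%.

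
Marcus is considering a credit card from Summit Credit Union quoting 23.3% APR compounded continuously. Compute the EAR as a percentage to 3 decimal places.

26.238%

With continuous compounding, EAR = e^0.233 − 1.
e^0.233 = 1.262381, so EAR = 0.262381 = 26.238%.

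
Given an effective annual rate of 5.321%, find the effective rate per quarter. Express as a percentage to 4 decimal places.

The per-quarter rate i satisfies (1 + i)^4 = 1 + 0.05321.
i = 1.05321^(1/4) − 1 = 0.0130450 = 1.3045%.

1.3045%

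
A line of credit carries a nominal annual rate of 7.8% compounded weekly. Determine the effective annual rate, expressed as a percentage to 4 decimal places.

EAR = (1 + 0.078/52)^52 − 1.
= 1.081059 − 1 = 8.1059%.

8.1059%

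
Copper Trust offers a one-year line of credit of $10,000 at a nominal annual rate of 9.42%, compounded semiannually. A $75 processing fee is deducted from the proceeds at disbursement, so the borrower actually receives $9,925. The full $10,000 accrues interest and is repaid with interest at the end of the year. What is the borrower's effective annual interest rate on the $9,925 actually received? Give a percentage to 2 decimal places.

10.47%

Amount owed after one year: 10,000 × (1 + 0.0942/2)^2 = 10,000 × 1.096418 = $10,964.18.
Effective rate on net proceeds: 10,964.18 / 9,925 − 1 = 0.104704 = 10.47%.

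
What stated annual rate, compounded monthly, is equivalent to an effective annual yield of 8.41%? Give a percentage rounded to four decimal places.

(1 + r/12)^12 − 1 = 0.0841, so 1 + r/12 = 1.0841^(1/12).
r/12 = 0.006752, so r = 0.081022 = 8.1022%.

8.1022%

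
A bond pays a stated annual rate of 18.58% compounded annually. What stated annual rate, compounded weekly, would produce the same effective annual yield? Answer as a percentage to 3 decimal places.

17.070%

Compounded annually, EAR = nominal = 0.185800.
Solve (1 + r/52)^52 = 1.185800: r/52 = 1.185800^(1/52) − 1 = 0.003283, so r = 0.170697 = 17.070%.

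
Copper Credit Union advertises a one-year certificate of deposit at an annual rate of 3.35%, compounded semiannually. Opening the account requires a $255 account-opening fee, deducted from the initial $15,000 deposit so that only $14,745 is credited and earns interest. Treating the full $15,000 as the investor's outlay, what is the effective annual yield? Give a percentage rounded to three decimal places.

Value after one year: 14,745 × (1 + 0.0335/2)^2 = 14,745 × 1.033781 = $15,243.09.
Effective yield on the $15,000 outlay: 15,243.09 / 15,000 − 1 = 0.016206 = 1.621%.

1.621%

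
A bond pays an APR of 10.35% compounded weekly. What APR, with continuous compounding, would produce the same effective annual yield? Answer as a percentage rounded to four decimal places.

EAR = (1 + 0.1035/52)^52 − 1 = 0.108932.
Equivalent continuous rate: r = ln(1 + 0.108932) = 0.103397 = 10.3397%.

10.3397%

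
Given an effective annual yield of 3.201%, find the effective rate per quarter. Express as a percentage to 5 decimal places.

0.79082%

The per-quarter rate i satisfies (1 + i)^4 = 1 + 0.03201.
i = 1.03201^(1/4) − 1 = 0.0079082 = 0.79082%.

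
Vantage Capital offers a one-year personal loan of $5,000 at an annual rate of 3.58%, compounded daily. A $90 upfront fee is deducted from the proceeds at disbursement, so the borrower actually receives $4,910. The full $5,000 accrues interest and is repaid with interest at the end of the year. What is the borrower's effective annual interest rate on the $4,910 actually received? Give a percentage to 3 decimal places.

5.544%

Amount owed after one year: 5,000 × (1 + 0.0358/365)^365 = 5,000 × 1.036447 = $5,182.23.
Effective rate on net proceeds: 5,182.23 / 4,910 − 1 = 0.055445 = 5.544%.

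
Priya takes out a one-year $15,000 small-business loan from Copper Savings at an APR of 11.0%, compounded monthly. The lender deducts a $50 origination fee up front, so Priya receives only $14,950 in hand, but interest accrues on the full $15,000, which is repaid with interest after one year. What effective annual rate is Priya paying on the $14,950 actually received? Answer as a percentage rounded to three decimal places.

11.945%

Amount owed after one year: 15,000 × (1 + 0.110/12)^12 = 15,000 × 1.115719 = $16,735.78.
Effective rate on net proceeds: 16,735.78 / 14,950 − 1 = 0.119450 = 11.945%.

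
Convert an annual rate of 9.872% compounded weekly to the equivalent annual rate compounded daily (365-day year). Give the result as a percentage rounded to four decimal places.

9.8640%

EAR = (1 + 0.09872/52)^52 − 1 = 0.103654.
Solve (1 + r/365)^365 = 1.103654: r/365 = 1.103654^(1/365) − 1 = 0.000270, so r = 0.098640 = 9.8640%.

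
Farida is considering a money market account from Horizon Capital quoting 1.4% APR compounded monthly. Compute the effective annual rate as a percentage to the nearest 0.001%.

1.409%

EAR = (1 + 0.014/12)^12 − 1.
= (1 + 0.001167)^12 − 1 = 1.014090 − 1 = 1.409%.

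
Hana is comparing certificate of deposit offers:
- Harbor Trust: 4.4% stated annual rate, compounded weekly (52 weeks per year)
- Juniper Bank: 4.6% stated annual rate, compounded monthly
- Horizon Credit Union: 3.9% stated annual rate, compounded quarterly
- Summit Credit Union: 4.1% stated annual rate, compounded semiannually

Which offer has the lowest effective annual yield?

Harbor Trust: (1 + 0.044/52)^52 − 1 = 4.496%
Juniper Bank: (1 + 0.046/12)^12 − 1 = 4.698%
Horizon Credit Union: (1 + 0.039/4)^4 − 1 = 3.957%
Summit Credit Union: (1 + 0.041/2)^2 − 1 = 4.142%
The lowest effective annual rate is Horizon Credit Union at 3.957%.

Horizon Credit Union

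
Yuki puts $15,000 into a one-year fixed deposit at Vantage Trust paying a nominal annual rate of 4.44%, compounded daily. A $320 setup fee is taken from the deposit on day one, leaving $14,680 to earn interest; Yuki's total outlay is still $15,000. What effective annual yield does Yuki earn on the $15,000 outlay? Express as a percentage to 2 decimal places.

2.31%

Value after one year: 14,680 × (1 + 0.0444/365)^365 = 14,680 × 1.045398 = $15,346.44.
Effective yield on the $15,000 outlay: 15,346.44 / 15,000 − 1 = 0.023096 = 2.31%.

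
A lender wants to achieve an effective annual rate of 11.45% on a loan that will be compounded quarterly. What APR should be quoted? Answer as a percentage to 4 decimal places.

10.9888%

(1 + r/4)^4 − 1 = 0.1145, so 1 + r/4 = 1.1145^(1/4).
r/4 = 0.027472, so r = 0.109888 = 10.9888%.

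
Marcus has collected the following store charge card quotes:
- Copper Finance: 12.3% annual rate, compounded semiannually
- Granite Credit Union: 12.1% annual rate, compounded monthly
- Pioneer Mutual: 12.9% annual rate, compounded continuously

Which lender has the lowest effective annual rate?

Copper Finance: (1 + 0.123/2)^2 − 1 = 12.678%
Granite Credit Union: (1 + 0.121/12)^12 − 1 = 12.794%
Pioneer Mutual: e^0.129 − 1 = 13.769%
The lowest effective annual rate is Copper Finance at 12.678%.

Copper Finance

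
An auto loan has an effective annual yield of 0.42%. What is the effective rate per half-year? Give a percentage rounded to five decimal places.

0.20978%

The per-half-year rate i satisfies (1 + i)^2 = 1 + 0.0042.
i = 1.0042^(1/2) − 1 = 0.0020978 = 0.20978%.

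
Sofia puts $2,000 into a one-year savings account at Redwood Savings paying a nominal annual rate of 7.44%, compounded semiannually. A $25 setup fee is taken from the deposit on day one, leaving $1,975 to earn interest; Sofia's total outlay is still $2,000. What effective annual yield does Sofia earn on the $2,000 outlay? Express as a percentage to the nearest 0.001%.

6.234%

Value after one year: 1,975 × (1 + 0.0744/2)^2 = 1,975 × 1.075784 = $2,124.67.
Effective yield on the $2,000 outlay: 2,124.67 / 2,000 − 1 = 0.062337 = 6.234%.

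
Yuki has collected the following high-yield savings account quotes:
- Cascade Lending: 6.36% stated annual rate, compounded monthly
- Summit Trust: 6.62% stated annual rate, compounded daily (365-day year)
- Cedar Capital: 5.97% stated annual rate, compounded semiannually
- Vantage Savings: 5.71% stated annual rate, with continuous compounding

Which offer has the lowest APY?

Vantage Savings

Cascade Lending: (1 + 0.0636/12)^12 − 1 = 6.549%
Summit Trust: (1 + 0.0662/365)^365 − 1 = 6.843%
Cedar Capital: (1 + 0.0597/2)^2 − 1 = 6.059%
Vantage Savings: e^0.0571 − 1 = 5.876%
The lowest effective annual rate is Vantage Savings at 5.876%.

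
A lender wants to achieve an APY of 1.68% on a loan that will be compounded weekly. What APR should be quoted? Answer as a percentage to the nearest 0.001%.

1.666%

(1 + r/52)^52 − 1 = 0.0168, so 1 + r/52 = 1.0168^(1/52).
r/52 = 0.000320, so r = 0.016663 = 1.666%.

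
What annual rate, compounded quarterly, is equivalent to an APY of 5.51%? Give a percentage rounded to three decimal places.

(1 + r/4)^4 − 1 = 0.0551, so 1 + r/4 = 1.0551^(1/4).
r/4 = 0.013499, so r = 0.053997 = 5.400%.

5.400%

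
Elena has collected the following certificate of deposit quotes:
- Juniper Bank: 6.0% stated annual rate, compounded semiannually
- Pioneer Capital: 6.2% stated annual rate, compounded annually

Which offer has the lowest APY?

Juniper Bank: (1 + 0.060/2)^2 − 1 = 6.090%
Pioneer Capital: compounded annually, EAR = 6.200%
The lowest effective annual rate is Juniper Bank at 6.090%.

Juniper Bank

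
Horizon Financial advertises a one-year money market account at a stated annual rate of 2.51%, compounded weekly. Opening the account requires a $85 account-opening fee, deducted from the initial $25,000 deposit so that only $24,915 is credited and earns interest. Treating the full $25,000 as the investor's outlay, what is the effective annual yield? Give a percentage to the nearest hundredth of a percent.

2.19%

Value after one year: 24,915 × (1 + 0.0251/52)^52 = 24,915 × 1.025411 = $25,548.13.
Effective yield on the $25,000 outlay: 25,548.13 / 25,000 − 1 = 0.021925 = 2.19%.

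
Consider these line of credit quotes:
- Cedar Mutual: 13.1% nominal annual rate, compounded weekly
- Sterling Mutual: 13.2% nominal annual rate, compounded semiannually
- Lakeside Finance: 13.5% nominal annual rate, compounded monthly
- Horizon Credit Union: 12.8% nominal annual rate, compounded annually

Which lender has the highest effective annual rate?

Lakeside Finance

Cedar Mutual: (1 + 0.131/52)^52 − 1 = 13.978%
Sterling Mutual: (1 + 0.132/2)^2 − 1 = 13.636%
Lakeside Finance: (1 + 0.135/12)^12 − 1 = 14.367%
Horizon Credit Union: compounded annually, EAR = 12.800%
The highest effective annual rate is Lakeside Finance at 14.367%.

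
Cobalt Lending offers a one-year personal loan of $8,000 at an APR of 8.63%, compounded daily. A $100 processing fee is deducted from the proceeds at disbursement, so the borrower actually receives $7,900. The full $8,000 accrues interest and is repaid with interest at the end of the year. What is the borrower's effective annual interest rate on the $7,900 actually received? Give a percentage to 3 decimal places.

10.392%

Amount owed after one year: 8,000 × (1 + 0.0863/365)^365 = 8,000 × 1.090122 = $8,720.98.
Effective rate on net proceeds: 8,720.98 / 7,900 − 1 = 0.103921 = 10.392%.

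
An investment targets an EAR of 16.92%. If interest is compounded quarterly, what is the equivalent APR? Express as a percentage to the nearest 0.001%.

(1 + r/4)^4 − 1 = 0.1692, so 1 + r/4 = 1.1692^(1/4).
r/4 = 0.039854, so r = 0.159414 = 15.941%.

15.941%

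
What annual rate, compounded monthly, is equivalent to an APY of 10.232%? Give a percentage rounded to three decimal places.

(1 + r/12)^12 − 1 = 0.10232, so 1 + r/12 = 1.10232^(1/12).
r/12 = 0.008151, so r = 0.097814 = 9.781%.

9.781%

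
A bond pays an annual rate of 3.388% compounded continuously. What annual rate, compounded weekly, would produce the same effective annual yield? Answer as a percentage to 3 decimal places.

EAR under continuous compounding: e^0.03388 − 1 = 0.034460.
Solve (1 + r/52)^52 = 1.034460: r/52 = 1.034460^(1/52) − 1 = 0.000652, so r = 0.033891 = 3.389%.

3.389%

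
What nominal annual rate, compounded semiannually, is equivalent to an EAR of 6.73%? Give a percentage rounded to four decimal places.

(1 + r/2)^2 − 1 = 0.0673, so 1 + r/2 = 1.0673^(1/2).
r/2 = 0.033102, so r = 0.066204 = 6.6204%.

6.6204%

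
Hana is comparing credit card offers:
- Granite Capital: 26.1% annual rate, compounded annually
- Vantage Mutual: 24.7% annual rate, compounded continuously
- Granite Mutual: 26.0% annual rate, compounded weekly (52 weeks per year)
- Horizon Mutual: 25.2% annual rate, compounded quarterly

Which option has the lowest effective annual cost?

Granite Capital

Granite Capital: compounded annually, EAR = 26.100%
Vantage Mutual: e^0.247 − 1 = 28.018%
Granite Mutual: (1 + 0.260/52)^52 − 1 = 29.609%
Horizon Mutual: (1 + 0.252/4)^4 − 1 = 27.683%
The lowest effective annual rate is Granite Capital at 26.100%.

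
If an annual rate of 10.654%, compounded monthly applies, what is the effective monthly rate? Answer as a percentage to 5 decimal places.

0.88783%

With a nominal annual rate compounded monthly, the periodic rate is the nominal rate divided by 12.
i = 0.10654 / 12 = 0.0088783 = 0.88783%.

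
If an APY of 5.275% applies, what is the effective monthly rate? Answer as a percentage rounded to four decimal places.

The per-month rate i satisfies (1 + i)^12 = 1 + 0.05275.
i = 1.05275^(1/12) − 1 = 0.0042930 = 0.4293%.

0.4293%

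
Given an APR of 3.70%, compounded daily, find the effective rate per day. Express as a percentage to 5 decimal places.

0.01014%

With a nominal annual rate compounded daily, the periodic rate is the nominal rate divided by 365.
i = 0.0370 / 365 = 0.0001014 = 0.01014%.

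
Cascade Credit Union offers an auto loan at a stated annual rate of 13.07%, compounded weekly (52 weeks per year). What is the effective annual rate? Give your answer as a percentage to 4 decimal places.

13.9439%

EAR = (1 + 0.1307/52)^52 − 1.
= (1 + 0.002513)^52 − 1 = 1.139439 − 1 = 13.9439%.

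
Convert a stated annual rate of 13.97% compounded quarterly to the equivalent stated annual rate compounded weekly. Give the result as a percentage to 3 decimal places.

13.750%

EAR = (1 + 0.1397/4)^4 − 1 = 0.147190.
Solve (1 + r/52)^52 = 1.147190: r/52 = 1.147190^(1/52) − 1 = 0.002644, so r = 0.137497 = 13.750%.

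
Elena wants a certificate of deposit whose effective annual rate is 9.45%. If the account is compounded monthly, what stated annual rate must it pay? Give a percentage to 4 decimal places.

(1 + r/12)^12 − 1 = 0.0945, so 1 + r/12 = 1.0945^(1/12).
r/12 = 0.007553, so r = 0.090638 = 9.0638%.

9.0638%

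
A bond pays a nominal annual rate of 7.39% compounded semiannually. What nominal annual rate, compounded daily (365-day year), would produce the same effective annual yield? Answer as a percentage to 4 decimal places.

EAR = (1 + 0.0739/2)^2 − 1 = 0.075265.
Solve (1 + r/365)^365 = 1.075265: r/365 = 1.075265^(1/365) − 1 = 0.000199, so r = 0.072575 = 7.2575%.

7.2575%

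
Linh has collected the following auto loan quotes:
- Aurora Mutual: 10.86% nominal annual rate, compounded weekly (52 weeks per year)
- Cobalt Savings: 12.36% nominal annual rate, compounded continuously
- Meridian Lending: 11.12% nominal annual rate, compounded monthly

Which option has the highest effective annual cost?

Cobalt Savings

Aurora Mutual: (1 + 0.1086/52)^52 − 1 = 11.459%
Cobalt Savings: e^0.1236 − 1 = 13.156%
Meridian Lending: (1 + 0.1112/12)^12 − 1 = 11.705%
The highest effective annual rate is Cobalt Savings at 13.156%.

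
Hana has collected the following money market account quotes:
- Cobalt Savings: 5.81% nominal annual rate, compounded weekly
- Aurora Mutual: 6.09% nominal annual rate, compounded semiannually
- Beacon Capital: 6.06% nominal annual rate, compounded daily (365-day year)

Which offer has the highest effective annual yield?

Beacon Capital

Cobalt Savings: (1 + 0.0581/52)^52 − 1 = 5.979%
Aurora Mutual: (1 + 0.0609/2)^2 − 1 = 6.183%
Beacon Capital: (1 + 0.0606/365)^365 − 1 = 6.247%
The highest effective annual rate is Beacon Capital at 6.247%.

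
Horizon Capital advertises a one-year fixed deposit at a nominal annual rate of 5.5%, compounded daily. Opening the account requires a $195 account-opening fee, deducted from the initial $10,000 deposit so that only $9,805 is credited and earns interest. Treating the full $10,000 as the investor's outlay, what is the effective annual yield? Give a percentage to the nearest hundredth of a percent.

Value after one year: 9,805 × (1 + 0.055/365)^365 = 9,805 × 1.056536 = $10,359.34.
Effective yield on the $10,000 outlay: 10,359.34 / 10,000 − 1 = 0.035934 = 3.59%.

3.59%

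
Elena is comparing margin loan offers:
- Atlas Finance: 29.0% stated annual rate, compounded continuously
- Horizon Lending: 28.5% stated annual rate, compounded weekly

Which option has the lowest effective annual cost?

Atlas Finance: e^0.290 − 1 = 33.643%
Horizon Lending: (1 + 0.285/52)^52 − 1 = 32.873%
The lowest effective annual rate is Horizon Lending at 32.873%.

Horizon Lending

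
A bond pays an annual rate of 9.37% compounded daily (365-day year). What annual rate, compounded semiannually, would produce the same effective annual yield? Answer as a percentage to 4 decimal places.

EAR = (1 + 0.0937/365)^365 − 1 = 0.098217.
Solve (1 + r/2)^2 = 1.098217: r/2 = 1.098217^(1/2) − 1 = 0.047959, so r = 0.095917 = 9.5917%.

9.5917%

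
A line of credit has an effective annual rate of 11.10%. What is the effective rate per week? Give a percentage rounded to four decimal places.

The per-week rate i satisfies (1 + i)^52 = 1 + 0.1110.
i = 1.1110^(1/52) − 1 = 0.0020263 = 0.2026%.

0.2026%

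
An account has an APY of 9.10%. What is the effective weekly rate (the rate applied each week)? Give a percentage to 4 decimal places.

The per-week rate i satisfies (1 + i)^52 = 1 + 0.0910.
i = 1.0910^(1/52) − 1 = 0.0016763 = 0.1676%.

0.1676%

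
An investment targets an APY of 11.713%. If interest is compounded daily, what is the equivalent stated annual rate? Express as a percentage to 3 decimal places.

11.078%

(1 + r/365)^365 − 1 = 0.11713, so 1 + r/365 = 1.11713^(1/365).
r/365 = 0.000304, so r = 0.110780 = 11.078%.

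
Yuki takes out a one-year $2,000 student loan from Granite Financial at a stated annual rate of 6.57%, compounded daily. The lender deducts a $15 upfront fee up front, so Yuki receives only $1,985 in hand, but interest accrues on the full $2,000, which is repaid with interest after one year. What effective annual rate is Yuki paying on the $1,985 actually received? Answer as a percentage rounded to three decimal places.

7.597%

Amount owed after one year: 2,000 × (1 + 0.0657/365)^365 = 2,000 × 1.067900 = $2,135.80.
Effective rate on net proceeds: 2,135.80 / 1,985 − 1 = 0.075970 = 7.597%.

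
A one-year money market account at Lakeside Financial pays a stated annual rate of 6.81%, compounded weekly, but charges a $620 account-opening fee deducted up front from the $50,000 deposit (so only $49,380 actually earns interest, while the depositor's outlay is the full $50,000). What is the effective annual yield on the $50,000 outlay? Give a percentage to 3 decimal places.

5.715%

Value after one year: 49,380 × (1 + 0.0681/52)^52 = 49,380 × 1.070425 = $52,857.57.
Effective yield on the $50,000 outlay: 52,857.57 / 50,000 − 1 = 0.057151 = 5.715%.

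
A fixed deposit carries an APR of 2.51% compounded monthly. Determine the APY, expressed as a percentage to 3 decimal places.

EAR = (1 + 0.0251/12)^12 − 1.
= 1.025391 − 1 = 2.539%.

2.539%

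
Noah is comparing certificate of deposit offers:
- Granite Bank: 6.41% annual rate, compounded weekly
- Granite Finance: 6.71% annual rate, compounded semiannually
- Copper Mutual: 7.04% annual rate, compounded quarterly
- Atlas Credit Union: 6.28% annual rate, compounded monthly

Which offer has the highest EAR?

Granite Bank: (1 + 0.0641/52)^52 − 1 = 6.616%
Granite Finance: (1 + 0.0671/2)^2 − 1 = 6.823%
Copper Mutual: (1 + 0.0704/4)^4 − 1 = 7.228%
Atlas Credit Union: (1 + 0.0628/12)^12 − 1 = 6.464%
The highest effective annual rate is Copper Mutual at 7.228%.

Copper Mutual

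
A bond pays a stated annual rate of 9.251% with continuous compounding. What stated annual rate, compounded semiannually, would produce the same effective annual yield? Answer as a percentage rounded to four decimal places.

9.4683%

EAR under continuous compounding: e^0.09251 − 1 = 0.096924.
Solve (1 + r/2)^2 = 1.096924: r/2 = 1.096924^(1/2) − 1 = 0.047341, so r = 0.094683 = 9.4683%.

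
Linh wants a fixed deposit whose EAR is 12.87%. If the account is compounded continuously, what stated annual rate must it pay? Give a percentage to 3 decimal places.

Continuous: nominal r satisfies e^r − 1 = 0.1287.
r = ln(1 + 0.1287) = ln(1.1287) = 0.121067 = 12.107%.

12.107%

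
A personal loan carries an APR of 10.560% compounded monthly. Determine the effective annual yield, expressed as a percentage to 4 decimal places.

11.0864%

EAR = (1 + 0.10560/12)^12 − 1.
= (1 + 0.008800)^12 − 1 = 1.110864 − 1 = 11.0864%.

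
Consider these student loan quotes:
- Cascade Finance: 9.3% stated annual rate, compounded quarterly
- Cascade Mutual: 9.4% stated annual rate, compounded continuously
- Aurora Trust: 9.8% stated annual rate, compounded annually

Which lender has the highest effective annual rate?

Cascade Finance: (1 + 0.093/4)^4 − 1 = 9.629%
Cascade Mutual: e^0.094 − 1 = 9.856%
Aurora Trust: compounded annually, EAR = 9.800%
The highest effective annual rate is Cascade Mutual at 9.856%.

Cascade Mutual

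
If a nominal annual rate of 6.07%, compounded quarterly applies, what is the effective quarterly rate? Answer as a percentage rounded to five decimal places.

With a nominal annual rate compounded quarterly, the periodic rate is the nominal rate divided by 4.
i = 0.0607 / 4 = 0.0151750 = 1.51750%.

1.51750%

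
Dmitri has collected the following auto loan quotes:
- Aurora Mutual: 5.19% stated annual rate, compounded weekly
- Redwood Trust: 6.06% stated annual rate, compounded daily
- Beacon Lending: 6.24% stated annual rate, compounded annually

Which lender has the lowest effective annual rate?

Aurora Mutual: (1 + 0.0519/52)^52 − 1 = 5.324%
Redwood Trust: (1 + 0.0606/365)^365 − 1 = 6.247%
Beacon Lending: compounded annually, EAR = 6.240%
The lowest effective annual rate is Aurora Mutual at 5.324%.

Aurora Mutual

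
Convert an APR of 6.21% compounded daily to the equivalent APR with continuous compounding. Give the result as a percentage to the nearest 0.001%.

EAR = (1 + 0.0621/365)^365 − 1 = 0.064063.
Equivalent continuous rate: r = ln(1 + 0.064063) = 0.062095 = 6.209%.

6.209%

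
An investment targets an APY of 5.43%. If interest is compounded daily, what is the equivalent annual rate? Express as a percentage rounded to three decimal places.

5.288%

(1 + r/365)^365 − 1 = 0.0543, so 1 + r/365 = 1.0543^(1/365).
r/365 = 0.000145, so r = 0.052881 = 5.288%.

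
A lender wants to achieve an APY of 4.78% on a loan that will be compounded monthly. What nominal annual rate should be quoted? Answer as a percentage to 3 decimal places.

4.678%

(1 + r/12)^12 − 1 = 0.0478, so 1 + r/12 = 1.0478^(1/12).
r/12 = 0.003899, so r = 0.046784 = 4.678%.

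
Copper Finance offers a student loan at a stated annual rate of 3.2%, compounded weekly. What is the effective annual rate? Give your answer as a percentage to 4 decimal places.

3.2507%

EAR = (1 + 0.032/52)^52 − 1.
= (1 + 0.000615)^52 − 1 = 1.032507 − 1 = 3.2507%.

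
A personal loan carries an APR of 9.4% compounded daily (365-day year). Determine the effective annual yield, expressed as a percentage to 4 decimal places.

9.8546%

EAR = (1 + 0.094/365)^365 − 1.
= 1.098546 − 1 = 9.8546%.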